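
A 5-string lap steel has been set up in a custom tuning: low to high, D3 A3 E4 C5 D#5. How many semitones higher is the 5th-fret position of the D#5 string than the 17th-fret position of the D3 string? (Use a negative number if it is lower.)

D#5 at fret 5 → G#5 (MIDI 80); D3 at fret 17 → G4 (MIDI 67).
80 − 67 = 13, so the two pitches are 13 semitones apart.

13 semitones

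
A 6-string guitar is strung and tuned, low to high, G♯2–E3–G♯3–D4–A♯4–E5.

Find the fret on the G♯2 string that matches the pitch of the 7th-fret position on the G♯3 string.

G♯3 at fret 7 is G♯3 + 7 semitones = D♯4.
The open G♯2 string is 12 semitones below the open G♯3, so the same pitch on the G♯2 string lies at fret 7 + 12 = 19.

19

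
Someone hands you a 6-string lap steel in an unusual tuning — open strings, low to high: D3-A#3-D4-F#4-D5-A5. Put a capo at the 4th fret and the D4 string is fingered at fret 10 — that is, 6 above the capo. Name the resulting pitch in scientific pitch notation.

The capo raises the open D4 by 4 semitones to F#4; fretting 6 more gives D4 + 4 + 6 = D4 + 10 semitones = C5.

C5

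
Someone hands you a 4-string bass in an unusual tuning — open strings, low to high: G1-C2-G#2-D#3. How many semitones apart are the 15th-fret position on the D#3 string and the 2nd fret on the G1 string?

33 semitones

D#3 at fret 15 → F#4 (MIDI 66); G1 at fret 2 → A1 (MIDI 33).
66 − 33 = 33, so the two pitches are 33 semitones apart, with F#4 the higher.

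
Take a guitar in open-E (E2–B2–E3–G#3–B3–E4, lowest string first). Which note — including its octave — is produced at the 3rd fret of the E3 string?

G3

Each fret is one semitone, so E3 + 3 = G3.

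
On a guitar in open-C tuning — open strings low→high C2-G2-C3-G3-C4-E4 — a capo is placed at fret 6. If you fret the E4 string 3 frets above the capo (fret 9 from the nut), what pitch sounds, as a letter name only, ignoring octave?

The capo raises the open E4 by 6 semitones to A#4; fretting 3 more gives E4 + 6 + 3 = E4 + 9 semitones, landing on C#.

C#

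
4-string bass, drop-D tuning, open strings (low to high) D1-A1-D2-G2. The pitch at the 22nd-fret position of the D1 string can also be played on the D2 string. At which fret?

Fret 22 on D1 is MIDI 26 + 22 = 48 (C3). On the D2 string (open MIDI 38), that pitch is 48 − 38 = fret 10.

10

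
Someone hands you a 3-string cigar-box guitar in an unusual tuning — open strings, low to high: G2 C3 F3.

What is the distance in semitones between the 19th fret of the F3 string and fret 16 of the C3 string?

8 semitones

F3 at fret 19 → C5 (MIDI 72); C3 at fret 16 → E4 (MIDI 64).
72 − 64 = 8, so the two pitches are 8 semitones apart, with C5 the higher.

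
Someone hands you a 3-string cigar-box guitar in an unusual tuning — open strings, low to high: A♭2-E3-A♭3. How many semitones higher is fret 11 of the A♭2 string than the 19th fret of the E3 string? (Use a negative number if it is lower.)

A♭2 at fret 11 → G3 (MIDI 55); E3 at fret 19 → B4 (MIDI 71).
55 − 71 = -16, so the two pitches are 16 semitones apart.

-16 semitones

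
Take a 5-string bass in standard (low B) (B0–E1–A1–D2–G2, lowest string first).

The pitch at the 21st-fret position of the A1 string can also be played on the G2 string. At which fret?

11

Fret 21 on A1 is MIDI 33 + 21 = 54 (F♯3). On the G2 string (open MIDI 43), that pitch is 54 − 43 = fret 11.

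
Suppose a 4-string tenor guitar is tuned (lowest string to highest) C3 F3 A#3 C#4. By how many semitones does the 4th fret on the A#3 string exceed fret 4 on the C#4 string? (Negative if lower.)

-3 semitones

A#3 at fret 4 → D4 (MIDI 62); C#4 at fret 4 → F4 (MIDI 65).
62 − 65 = -3, so the two pitches are 3 semitones apart.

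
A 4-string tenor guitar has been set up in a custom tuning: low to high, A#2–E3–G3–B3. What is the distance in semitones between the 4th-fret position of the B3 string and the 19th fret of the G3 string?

B3 at fret 4 → D#4 (MIDI 63); G3 at fret 19 → D5 (MIDI 74).
63 − 74 = -11, so the two pitches are 11 semitones apart, with D5 the higher.

11 semitones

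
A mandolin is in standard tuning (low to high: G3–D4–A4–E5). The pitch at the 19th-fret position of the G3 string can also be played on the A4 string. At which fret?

5

Fret 19 on G3 is MIDI 55 + 19 = 74 (D5). On the A4 string (open MIDI 69), that pitch is 74 − 69 = fret 5.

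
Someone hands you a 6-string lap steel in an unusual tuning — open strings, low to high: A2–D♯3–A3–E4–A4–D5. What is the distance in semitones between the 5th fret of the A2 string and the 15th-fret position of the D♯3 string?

A2 at fret 5 → D3 (MIDI 50); D♯3 at fret 15 → F♯4 (MIDI 66).
50 − 66 = -16, so the two pitches are 16 semitones apart, with F♯4 the higher.

16 semitones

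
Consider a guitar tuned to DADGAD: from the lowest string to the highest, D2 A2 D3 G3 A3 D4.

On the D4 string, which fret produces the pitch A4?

A4 is 7 semitones above the open D4 (D–D#–E–F–F#–G–G#–A), so it sits at fret 7.

7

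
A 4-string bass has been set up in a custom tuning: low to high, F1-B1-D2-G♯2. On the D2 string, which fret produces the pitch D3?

D3 is 12 semitones above the open D2 (D–D#–E–F–…–C–C#–D), so it sits at fret 12.

12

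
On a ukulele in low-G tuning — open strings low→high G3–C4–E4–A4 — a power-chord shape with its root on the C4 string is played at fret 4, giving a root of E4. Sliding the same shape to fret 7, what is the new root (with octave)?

G4

Moving from fret 4 to fret 7 shifts the root by 3 semitones.
E4 up 3 semitones is G4.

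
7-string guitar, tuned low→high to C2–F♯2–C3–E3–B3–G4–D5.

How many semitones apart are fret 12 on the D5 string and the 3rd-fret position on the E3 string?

D5 at fret 12 → D6 (MIDI 86); E3 at fret 3 → G3 (MIDI 55).
86 − 55 = 31, so the two pitches are 31 semitones apart, with D6 the higher.

31 semitones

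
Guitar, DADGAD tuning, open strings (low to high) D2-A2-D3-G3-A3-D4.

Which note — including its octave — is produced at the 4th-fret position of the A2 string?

A2 is MIDI 45. Adding 4 gives 49, which is C♯3.
(Equivalently spelled D♭3.)

C♯3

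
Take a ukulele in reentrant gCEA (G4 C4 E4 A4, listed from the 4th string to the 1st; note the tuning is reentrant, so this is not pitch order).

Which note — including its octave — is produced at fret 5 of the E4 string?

E4 is MIDI 64. Adding 5 gives 69, which is A4.

A4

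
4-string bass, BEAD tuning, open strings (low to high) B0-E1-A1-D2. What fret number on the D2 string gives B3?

21

B3 is 21 semitones above the open D2 (D–D#–E–F–…–A–A#–B), so it sits at fret 21.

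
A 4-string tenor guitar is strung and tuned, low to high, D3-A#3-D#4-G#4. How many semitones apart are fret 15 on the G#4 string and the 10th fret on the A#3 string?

G#4 at fret 15 → B5 (MIDI 83); A#3 at fret 10 → G#4 (MIDI 68).
83 − 68 = 15, so the two pitches are 15 semitones apart, with B5 the higher.

15 semitones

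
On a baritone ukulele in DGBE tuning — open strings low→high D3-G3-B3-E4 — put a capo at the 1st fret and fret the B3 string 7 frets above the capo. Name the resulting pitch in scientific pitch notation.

G4

The capo raises the open B3 by 1 semitone to C4; fretting 7 more gives B3 + 1 + 7 = B3 + 8 semitones = G4.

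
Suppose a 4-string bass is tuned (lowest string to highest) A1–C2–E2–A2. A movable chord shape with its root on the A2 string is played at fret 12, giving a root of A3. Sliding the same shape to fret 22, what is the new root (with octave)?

G4

Moving from fret 12 to fret 22 shifts the root by 10 semitones.
A3 up 10 semitones is G4.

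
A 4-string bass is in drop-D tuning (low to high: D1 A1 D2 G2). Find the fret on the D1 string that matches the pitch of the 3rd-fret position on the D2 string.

D2 at fret 3 is D2 + 3 semitones = F2.
The open D1 string is 12 semitones below the open D2, so the same pitch on the D1 string lies at fret 3 + 12 = 15.

15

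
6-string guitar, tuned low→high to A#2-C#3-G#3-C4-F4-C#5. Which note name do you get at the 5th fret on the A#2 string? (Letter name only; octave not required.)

D#

The open A#2 string plus 5 semitones: A#–B–C–C#–D–D#.
(Equivalently spelled Eb.)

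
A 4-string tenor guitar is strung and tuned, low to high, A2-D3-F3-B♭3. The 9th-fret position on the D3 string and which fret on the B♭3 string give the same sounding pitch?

D3 at fret 9 is D3 + 9 semitones = B3.
The open B♭3 string is 8 semitones above the open D3, so the same pitch on the B♭3 string lies at fret 9 − 8 = 1.

1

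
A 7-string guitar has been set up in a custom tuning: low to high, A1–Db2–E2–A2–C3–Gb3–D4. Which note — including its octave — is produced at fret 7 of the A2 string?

E3

A2 is MIDI 45. Adding 7 gives 52, which is E3.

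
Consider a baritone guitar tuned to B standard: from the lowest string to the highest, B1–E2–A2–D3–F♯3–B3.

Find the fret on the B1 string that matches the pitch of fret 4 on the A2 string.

14

Fret 4 on A2 is MIDI 45 + 4 = 49 (C♯3). On the B1 string (open MIDI 35), that pitch is 49 − 35 = fret 14.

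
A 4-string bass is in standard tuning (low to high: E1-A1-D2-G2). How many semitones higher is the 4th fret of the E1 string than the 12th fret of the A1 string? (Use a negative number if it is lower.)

-13 semitones

E1 at fret 4 → G#1 (MIDI 32); A1 at fret 12 → A2 (MIDI 45).
32 − 45 = -13, so the two pitches are 13 semitones apart.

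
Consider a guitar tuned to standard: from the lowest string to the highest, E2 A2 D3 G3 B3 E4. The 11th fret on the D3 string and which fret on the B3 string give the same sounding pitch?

Fret 11 on D3 is MIDI 50 + 11 = 61 (C♯4). On the B3 string (open MIDI 59), that pitch is 61 − 59 = fret 2.

2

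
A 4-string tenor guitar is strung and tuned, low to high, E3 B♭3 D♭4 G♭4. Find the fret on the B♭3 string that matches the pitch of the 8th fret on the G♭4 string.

G♭4 at fret 8 is G♭4 + 8 semitones = D5.
The open B♭3 string is 8 semitones below the open G♭4, so the same pitch on the B♭3 string lies at fret 8 + 8 = 16.

16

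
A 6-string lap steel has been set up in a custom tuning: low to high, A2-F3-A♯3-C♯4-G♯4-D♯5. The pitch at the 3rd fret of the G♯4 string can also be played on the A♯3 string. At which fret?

G♯4 at fret 3 is G♯4 + 3 semitones = B4.
The open A♯3 string is 10 semitones below the open G♯4, so the same pitch on the A♯3 string lies at fret 3 + 10 = 13.

13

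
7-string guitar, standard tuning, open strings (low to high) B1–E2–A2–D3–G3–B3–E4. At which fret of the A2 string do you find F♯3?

9

F♯3 is 9 semitones above the open A2 (A–A#–B–C–C#–D–D#–E–F–F#), so it sits at fret 9.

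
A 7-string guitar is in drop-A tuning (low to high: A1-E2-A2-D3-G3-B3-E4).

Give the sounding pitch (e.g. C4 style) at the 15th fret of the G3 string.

A#4

The open G3 string plus 15 semitones: G–G#–A–A#–…–G#–A–A#.
The walk passes from B into C once, so the octave number goes from 3 to 4.
(Equivalently spelled Bb4.)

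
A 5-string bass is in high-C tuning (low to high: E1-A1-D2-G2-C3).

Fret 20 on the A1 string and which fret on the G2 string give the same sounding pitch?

10

A1 at fret 20 is A1 + 20 semitones = F3.
The open G2 string is 10 semitones above the open A1, so the same pitch on the G2 string lies at fret 20 − 10 = 10.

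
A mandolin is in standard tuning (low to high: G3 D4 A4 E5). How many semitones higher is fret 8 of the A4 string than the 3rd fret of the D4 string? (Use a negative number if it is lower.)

A4 at fret 8 → F5 (MIDI 77); D4 at fret 3 → F4 (MIDI 65).
77 − 65 = 12, so the two pitches are 12 semitones apart.

12 semitones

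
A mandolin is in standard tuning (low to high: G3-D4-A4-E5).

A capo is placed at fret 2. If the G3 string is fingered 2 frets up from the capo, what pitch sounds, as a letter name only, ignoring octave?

The capo raises the open G3 by 2 semitones to A3; fretting 2 more gives G3 + 2 + 2 = G3 + 4 semitones, landing on B.

B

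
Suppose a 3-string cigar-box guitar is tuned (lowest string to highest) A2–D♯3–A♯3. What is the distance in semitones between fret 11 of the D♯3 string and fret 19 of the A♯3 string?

D♯3 at fret 11 → D4 (MIDI 62); A♯3 at fret 19 → F5 (MIDI 77).
62 − 77 = -15, so the two pitches are 15 semitones apart, with F5 the higher.

15 semitones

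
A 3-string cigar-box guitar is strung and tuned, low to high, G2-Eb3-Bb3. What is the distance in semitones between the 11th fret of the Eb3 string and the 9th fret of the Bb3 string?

Eb3 at fret 11 → D4 (MIDI 62); Bb3 at fret 9 → G4 (MIDI 67).
62 − 67 = -5, so the two pitches are 5 semitones apart, with G4 the higher.

5 semitones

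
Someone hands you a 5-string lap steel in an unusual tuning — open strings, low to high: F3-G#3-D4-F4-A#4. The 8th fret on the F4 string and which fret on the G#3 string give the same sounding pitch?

Fret 8 on F4 is MIDI 65 + 8 = 73 (C#5). On the G#3 string (open MIDI 56), that pitch is 73 − 56 = fret 17.

17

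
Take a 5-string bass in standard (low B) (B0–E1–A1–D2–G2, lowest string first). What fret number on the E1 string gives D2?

D2 is 10 semitones above the open E1 (E–F–F#–G–…–C–C#–D), so it sits at fret 10.

10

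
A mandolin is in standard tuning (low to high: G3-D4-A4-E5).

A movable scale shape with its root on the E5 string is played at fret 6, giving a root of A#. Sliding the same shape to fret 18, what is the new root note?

A#

Moving from fret 6 to fret 18 shifts the root by 12 semitones.
A# up 12 semitones is A#.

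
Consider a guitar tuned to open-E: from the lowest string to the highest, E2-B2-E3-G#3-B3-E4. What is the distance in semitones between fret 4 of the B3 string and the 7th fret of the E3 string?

B3 at fret 4 → D#4 (MIDI 63); E3 at fret 7 → B3 (MIDI 59).
63 − 59 = 4, so the two pitches are 4 semitones apart, with D#4 the higher.

4 semitones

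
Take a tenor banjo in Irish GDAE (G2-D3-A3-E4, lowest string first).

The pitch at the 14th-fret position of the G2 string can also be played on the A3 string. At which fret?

G2 at fret 14 is G2 + 14 semitones = A3.
The open A3 string is 14 semitones above the open G2, so the same pitch on the A3 string lies at fret 14 − 14 = 0.

0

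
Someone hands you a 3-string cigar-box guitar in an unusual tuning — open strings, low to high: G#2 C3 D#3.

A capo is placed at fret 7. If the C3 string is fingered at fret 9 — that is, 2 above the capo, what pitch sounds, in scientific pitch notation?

A3

The capo raises the open C3 by 7 semitones to G3; fretting 2 more gives C3 + 7 + 2 = C3 + 9 semitones = A3.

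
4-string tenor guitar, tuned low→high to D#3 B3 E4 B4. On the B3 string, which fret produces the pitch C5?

C5 is 13 semitones above the open B3 (B–C–C#–D–…–A#–B–C), so it sits at fret 13.

13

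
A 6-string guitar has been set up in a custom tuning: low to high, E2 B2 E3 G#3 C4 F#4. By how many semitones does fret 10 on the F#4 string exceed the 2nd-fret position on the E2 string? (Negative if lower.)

F#4 at fret 10 → E5 (MIDI 76); E2 at fret 2 → F#2 (MIDI 42).
76 − 42 = 34, so the two pitches are 34 semitones apart.

34 semitones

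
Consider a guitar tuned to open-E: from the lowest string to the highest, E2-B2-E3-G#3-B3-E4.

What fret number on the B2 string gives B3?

B3 is 12 semitones above the open B2 (B–C–C#–D–…–A–A#–B), so it sits at fret 12.

12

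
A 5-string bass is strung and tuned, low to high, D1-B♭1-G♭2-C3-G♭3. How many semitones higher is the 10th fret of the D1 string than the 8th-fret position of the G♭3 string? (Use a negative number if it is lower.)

-26 semitones

D1 at fret 10 → C2 (MIDI 36); G♭3 at fret 8 → D4 (MIDI 62).
36 − 62 = -26, so the two pitches are 26 semitones apart.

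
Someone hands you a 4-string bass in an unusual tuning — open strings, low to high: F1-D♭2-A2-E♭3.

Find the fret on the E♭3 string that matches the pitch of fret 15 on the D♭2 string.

D♭2 at fret 15 is D♭2 + 15 semitones = E3.
The open E♭3 string is 14 semitones above the open D♭2, so the same pitch on the E♭3 string lies at fret 15 − 14 = 1.

1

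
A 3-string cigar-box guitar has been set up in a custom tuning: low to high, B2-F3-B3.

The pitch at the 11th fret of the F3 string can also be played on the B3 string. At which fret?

F3 at fret 11 is F3 + 11 semitones = E4.
The open B3 string is 6 semitones above the open F3, so the same pitch on the B3 string lies at fret 11 − 6 = 5.

5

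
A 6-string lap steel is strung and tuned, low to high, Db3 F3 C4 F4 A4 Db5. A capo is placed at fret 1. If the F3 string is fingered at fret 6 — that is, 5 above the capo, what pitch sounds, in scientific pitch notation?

The capo raises the open F3 by 1 semitone to Gb3; fretting 5 more gives F3 + 1 + 5 = F3 + 6 semitones = B3.

B3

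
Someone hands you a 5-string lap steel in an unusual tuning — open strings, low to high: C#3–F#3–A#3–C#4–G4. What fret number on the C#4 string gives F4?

4

F4 is 4 semitones above the open C#4 (C#–D–D#–E–F), so it sits at fret 4.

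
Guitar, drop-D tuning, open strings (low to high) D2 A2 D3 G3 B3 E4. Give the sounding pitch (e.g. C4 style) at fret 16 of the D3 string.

Each fret is one semitone, so D3 + 16 = F#4.

F#4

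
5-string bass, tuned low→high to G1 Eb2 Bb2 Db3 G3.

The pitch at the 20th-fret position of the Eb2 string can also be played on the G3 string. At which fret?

4

Eb2 at fret 20 is Eb2 + 20 semitones = B3.
The open G3 string is 16 semitones above the open Eb2, so the same pitch on the G3 string lies at fret 20 − 16 = 4.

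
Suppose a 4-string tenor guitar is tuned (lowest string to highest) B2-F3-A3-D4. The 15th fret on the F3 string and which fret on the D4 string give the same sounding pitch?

F3 at fret 15 is F3 + 15 semitones = G#4.
The open D4 string is 9 semitones above the open F3, so the same pitch on the D4 string lies at fret 15 − 9 = 6.

6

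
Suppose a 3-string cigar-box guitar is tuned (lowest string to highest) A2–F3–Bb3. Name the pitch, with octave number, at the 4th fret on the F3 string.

F3 is MIDI 53. Adding 4 gives 57, which is A3.

A3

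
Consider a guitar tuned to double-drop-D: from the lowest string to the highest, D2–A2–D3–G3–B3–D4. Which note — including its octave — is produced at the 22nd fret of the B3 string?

A5

Each fret is one semitone, so B3 + 22 = A5.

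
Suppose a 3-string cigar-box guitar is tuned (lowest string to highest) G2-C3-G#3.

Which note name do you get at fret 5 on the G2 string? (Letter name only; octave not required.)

C

G2 is MIDI 43. Adding 5 gives 48; 48 mod 12 = 0, i.e. C.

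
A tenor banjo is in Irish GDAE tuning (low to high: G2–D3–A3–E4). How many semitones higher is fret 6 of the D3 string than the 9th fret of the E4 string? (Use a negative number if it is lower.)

-17 semitones

D3 at fret 6 → G♯3 (MIDI 56); E4 at fret 9 → C♯5 (MIDI 73).
56 − 73 = -17, so the two pitches are 17 semitones apart.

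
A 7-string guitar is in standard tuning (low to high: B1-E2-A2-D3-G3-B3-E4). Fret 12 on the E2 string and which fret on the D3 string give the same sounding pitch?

E2 at fret 12 is E2 + 12 semitones = E3.
The open D3 string is 10 semitones above the open E2, so the same pitch on the D3 string lies at fret 12 − 10 = 2.

2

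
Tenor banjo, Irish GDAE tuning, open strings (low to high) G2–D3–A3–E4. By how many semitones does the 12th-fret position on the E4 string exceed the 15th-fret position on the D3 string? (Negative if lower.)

11 semitones

E4 at fret 12 → E5 (MIDI 76); D3 at fret 15 → F4 (MIDI 65).
76 − 65 = 11, so the two pitches are 11 semitones apart.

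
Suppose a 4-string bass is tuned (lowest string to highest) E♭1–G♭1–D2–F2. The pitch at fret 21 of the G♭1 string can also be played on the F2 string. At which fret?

Fret 21 on G♭1 is MIDI 30 + 21 = 51 (E♭3). On the F2 string (open MIDI 41), that pitch is 51 − 41 = fret 10.

10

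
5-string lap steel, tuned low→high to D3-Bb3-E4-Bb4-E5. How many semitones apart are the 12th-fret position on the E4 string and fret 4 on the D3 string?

E4 at fret 12 → E5 (MIDI 76); D3 at fret 4 → Gb3 (MIDI 54).
76 − 54 = 22, so the two pitches are 22 semitones apart, with E5 the higher.

22 semitones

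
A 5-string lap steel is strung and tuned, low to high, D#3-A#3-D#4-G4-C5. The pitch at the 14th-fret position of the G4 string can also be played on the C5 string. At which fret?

G4 at fret 14 is G4 + 14 semitones = A5.
The open C5 string is 5 semitones above the open G4, so the same pitch on the C5 string lies at fret 14 − 5 = 9.

9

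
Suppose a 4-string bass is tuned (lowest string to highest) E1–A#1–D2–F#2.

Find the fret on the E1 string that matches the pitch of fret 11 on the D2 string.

21

Fret 11 on D2 is MIDI 38 + 11 = 49 (C#3). On the E1 string (open MIDI 28), that pitch is 49 − 28 = fret 21.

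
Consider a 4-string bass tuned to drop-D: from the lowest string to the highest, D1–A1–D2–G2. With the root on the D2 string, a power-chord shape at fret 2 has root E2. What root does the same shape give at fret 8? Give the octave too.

A♯2

Moving from fret 2 to fret 8 shifts the root by 6 semitones.
E2 up 6 semitones is A♯2.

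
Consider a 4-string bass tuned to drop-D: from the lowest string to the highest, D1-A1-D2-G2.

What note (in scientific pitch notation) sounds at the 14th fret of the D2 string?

The open D2 string plus 14 semitones: D–D#–E–F–…–D–D#–E.
The walk passes from B into C once, so the octave number goes from 2 to 3.

E3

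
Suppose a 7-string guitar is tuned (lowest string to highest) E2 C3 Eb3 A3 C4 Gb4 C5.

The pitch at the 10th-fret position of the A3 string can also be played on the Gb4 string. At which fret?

1

A3 at fret 10 is A3 + 10 semitones = G4.
The open Gb4 string is 9 semitones above the open A3, so the same pitch on the Gb4 string lies at fret 10 − 9 = 1.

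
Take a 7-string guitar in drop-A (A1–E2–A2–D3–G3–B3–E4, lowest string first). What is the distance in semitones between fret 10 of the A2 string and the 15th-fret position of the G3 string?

15 semitones

A2 at fret 10 → G3 (MIDI 55); G3 at fret 15 → A♯4 (MIDI 70).
55 − 70 = -15, so the two pitches are 15 semitones apart, with A♯4 the higher.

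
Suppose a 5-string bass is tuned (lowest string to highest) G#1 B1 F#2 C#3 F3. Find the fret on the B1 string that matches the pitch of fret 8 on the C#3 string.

Fret 8 on C#3 is MIDI 49 + 8 = 57 (A3). On the B1 string (open MIDI 35), that pitch is 57 − 35 = fret 22.

22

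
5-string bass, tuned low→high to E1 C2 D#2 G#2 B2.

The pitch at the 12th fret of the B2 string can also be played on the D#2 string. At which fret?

20

Fret 12 on B2 is MIDI 47 + 12 = 59 (B3). On the D#2 string (open MIDI 39), that pitch is 59 − 39 = fret 20.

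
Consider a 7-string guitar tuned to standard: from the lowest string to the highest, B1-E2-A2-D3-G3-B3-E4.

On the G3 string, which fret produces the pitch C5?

C5 is 17 semitones above the open G3 (G–G#–A–A#–…–A#–B–C), so it sits at fret 17.

17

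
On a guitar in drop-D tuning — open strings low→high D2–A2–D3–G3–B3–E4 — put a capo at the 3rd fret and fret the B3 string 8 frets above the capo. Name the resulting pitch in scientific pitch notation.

The capo raises the open B3 by 3 semitones to D4; fretting 8 more gives B3 + 3 + 8 = B3 + 11 semitones = A#4.

A#4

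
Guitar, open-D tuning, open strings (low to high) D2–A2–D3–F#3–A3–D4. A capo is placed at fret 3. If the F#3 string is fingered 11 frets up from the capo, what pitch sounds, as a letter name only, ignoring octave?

The capo raises the open F#3 by 3 semitones to A3; fretting 11 more gives F#3 + 3 + 11 = F#3 + 14 semitones, landing on G#.
(Also written Ab.)

G#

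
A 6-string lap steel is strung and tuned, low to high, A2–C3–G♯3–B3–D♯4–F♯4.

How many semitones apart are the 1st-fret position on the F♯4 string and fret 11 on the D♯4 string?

7 semitones

F♯4 at fret 1 → G4 (MIDI 67); D♯4 at fret 11 → D5 (MIDI 74).
67 − 74 = -7, so the two pitches are 7 semitones apart, with D5 the higher.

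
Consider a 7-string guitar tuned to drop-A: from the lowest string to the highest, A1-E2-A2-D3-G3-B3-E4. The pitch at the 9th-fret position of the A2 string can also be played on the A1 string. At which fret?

21

A2 at fret 9 is A2 + 9 semitones = F#3.
The open A1 string is 12 semitones below the open A2, so the same pitch on the A1 string lies at fret 9 + 12 = 21.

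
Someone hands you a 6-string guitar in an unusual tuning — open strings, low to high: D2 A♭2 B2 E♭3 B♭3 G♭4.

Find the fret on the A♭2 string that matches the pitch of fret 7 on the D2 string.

1

D2 at fret 7 is D2 + 7 semitones = A2.
The open A♭2 string is 6 semitones above the open D2, so the same pitch on the A♭2 string lies at fret 7 − 6 = 1.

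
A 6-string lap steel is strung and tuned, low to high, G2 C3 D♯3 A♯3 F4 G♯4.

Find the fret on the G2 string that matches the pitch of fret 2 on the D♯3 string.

D♯3 at fret 2 is D♯3 + 2 semitones = F3.
The open G2 string is 8 semitones below the open D♯3, so the same pitch on the G2 string lies at fret 2 + 8 = 10.

10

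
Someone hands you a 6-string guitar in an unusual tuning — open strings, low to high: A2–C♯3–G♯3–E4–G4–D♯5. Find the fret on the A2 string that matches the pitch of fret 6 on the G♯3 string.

17

Fret 6 on G♯3 is MIDI 56 + 6 = 62 (D4). On the A2 string (open MIDI 45), that pitch is 62 − 45 = fret 17.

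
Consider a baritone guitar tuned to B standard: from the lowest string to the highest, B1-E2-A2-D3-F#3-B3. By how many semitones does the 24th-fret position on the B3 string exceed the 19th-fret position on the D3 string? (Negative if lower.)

B3 at fret 24 → B5 (MIDI 83); D3 at fret 19 → A4 (MIDI 69).
83 − 69 = 14, so the two pitches are 14 semitones apart.

14 semitones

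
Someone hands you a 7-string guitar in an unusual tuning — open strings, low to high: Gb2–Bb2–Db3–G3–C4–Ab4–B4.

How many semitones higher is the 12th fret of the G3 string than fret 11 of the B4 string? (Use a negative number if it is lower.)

-15 semitones

G3 at fret 12 → G4 (MIDI 67); B4 at fret 11 → Bb5 (MIDI 82).
67 − 82 = -15, so the two pitches are 15 semitones apart.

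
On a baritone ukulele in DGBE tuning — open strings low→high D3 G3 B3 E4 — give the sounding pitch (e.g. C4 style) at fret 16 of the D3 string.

Each fret is one semitone, so D3 + 16 = F#4.
(Equivalently spelled Gb4.)

F#4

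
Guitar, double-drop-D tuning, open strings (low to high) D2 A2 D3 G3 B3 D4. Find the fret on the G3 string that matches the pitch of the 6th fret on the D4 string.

D4 at fret 6 is D4 + 6 semitones = G#4.
The open G3 string is 7 semitones below the open D4, so the same pitch on the G3 string lies at fret 6 + 7 = 13.

13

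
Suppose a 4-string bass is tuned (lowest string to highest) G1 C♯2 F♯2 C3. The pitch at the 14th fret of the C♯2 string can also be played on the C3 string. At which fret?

C♯2 at fret 14 is C♯2 + 14 semitones = D♯3.
The open C3 string is 11 semitones above the open C♯2, so the same pitch on the C3 string lies at fret 14 − 11 = 3.

3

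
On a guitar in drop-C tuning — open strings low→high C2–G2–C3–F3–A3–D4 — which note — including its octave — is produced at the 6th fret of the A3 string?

D#4

A3 is MIDI 57. Adding 6 gives 63, which is D#4.
(Equivalently spelled Eb4.)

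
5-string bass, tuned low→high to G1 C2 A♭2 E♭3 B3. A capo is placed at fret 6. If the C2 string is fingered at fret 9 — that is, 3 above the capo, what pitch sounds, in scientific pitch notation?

The capo raises the open C2 by 6 semitones to G♭2; fretting 3 more gives C2 + 6 + 3 = C2 + 9 semitones = A2.

A2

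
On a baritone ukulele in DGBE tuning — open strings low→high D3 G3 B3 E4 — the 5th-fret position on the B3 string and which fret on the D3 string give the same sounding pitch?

B3 at fret 5 is B3 + 5 semitones = E4.
The open D3 string is 9 semitones below the open B3, so the same pitch on the D3 string lies at fret 5 + 9 = 14.

14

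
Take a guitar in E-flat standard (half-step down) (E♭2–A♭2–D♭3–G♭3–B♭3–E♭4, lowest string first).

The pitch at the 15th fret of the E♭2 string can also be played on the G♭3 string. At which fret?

E♭2 at fret 15 is E♭2 + 15 semitones = G♭3.
The open G♭3 string is 15 semitones above the open E♭2, so the same pitch on the G♭3 string lies at fret 15 − 15 = 0.

0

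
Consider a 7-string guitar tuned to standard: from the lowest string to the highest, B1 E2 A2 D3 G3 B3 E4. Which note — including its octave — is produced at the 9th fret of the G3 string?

Each fret is one semitone, so G3 + 9 = E4.

E4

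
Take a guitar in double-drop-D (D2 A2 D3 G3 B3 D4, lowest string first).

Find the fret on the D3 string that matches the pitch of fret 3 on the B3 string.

Fret 3 on B3 is MIDI 59 + 3 = 62 (D4). On the D3 string (open MIDI 50), that pitch is 62 − 50 = fret 12.

12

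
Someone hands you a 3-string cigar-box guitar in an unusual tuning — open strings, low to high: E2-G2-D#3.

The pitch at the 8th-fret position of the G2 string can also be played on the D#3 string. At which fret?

Fret 8 on G2 is MIDI 43 + 8 = 51 (D#3). On the D#3 string (open MIDI 51), that pitch is 51 − 51 = fret 0.

0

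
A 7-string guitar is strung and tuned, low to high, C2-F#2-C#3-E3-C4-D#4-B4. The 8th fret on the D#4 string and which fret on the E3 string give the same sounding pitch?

19

Fret 8 on D#4 is MIDI 63 + 8 = 71 (B4). On the E3 string (open MIDI 52), that pitch is 71 − 52 = fret 19.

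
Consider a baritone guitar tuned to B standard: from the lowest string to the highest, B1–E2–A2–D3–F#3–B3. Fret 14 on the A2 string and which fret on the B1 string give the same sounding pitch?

24

Fret 14 on A2 is MIDI 45 + 14 = 59 (B3). On the B1 string (open MIDI 35), that pitch is 59 − 35 = fret 24.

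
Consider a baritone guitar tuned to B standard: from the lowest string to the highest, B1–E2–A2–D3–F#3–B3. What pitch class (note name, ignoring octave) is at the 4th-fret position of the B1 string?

D#

Each fret is one semitone, so B1 + 4 = D#.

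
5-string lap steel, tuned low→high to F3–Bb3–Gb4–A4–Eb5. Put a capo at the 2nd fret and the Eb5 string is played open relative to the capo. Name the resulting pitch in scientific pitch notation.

F5

The capo raises the open Eb5 by 2 semitones to F5; fretting 0 more gives Eb5 + 2 + 0 = Eb5 + 2 semitones = F5.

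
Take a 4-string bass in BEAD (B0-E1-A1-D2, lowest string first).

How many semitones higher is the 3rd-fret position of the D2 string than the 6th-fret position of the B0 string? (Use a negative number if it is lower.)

12 semitones

D2 at fret 3 → F2 (MIDI 41); B0 at fret 6 → F1 (MIDI 29).
41 − 29 = 12, so the two pitches are 12 semitones apart.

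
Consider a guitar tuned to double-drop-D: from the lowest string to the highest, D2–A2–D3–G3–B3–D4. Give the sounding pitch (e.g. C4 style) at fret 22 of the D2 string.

D2 is MIDI 38. Adding 22 gives 60, which is C4.

C4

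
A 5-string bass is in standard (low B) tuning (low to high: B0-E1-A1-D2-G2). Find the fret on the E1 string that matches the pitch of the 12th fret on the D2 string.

D2 at fret 12 is D2 + 12 semitones = D3.
The open E1 string is 10 semitones below the open D2, so the same pitch on the E1 string lies at fret 12 + 10 = 22.

22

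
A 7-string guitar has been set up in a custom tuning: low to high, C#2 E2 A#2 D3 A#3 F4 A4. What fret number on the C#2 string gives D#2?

2

D#2 is 2 semitones above the open C#2 (C#–D–D#), so it sits at fret 2.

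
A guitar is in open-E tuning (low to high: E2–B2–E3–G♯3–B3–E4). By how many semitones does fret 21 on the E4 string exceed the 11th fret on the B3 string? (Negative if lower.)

15 semitones

E4 at fret 21 → C♯6 (MIDI 85); B3 at fret 11 → A♯4 (MIDI 70).
85 − 70 = 15, so the two pitches are 15 semitones apart.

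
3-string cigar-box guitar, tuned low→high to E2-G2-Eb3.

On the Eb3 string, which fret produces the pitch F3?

2

F3 is 2 semitones above the open Eb3 (Eb–E–F), so it sits at fret 2.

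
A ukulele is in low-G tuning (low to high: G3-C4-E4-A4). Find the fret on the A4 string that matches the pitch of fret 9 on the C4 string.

0

Fret 9 on C4 is MIDI 60 + 9 = 69 (A4). On the A4 string (open MIDI 69), that pitch is 69 − 69 = fret 0.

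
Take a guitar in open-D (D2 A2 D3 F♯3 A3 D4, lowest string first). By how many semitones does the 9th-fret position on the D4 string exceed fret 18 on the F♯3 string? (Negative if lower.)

-1 semitone

D4 at fret 9 → B4 (MIDI 71); F♯3 at fret 18 → C5 (MIDI 72).
71 − 72 = -1, so the two pitches are 1 semitone apart.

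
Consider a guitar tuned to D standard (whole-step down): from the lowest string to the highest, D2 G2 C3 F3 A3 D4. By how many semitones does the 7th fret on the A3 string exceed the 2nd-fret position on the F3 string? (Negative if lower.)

9 semitones

A3 at fret 7 → E4 (MIDI 64); F3 at fret 2 → G3 (MIDI 55).
64 − 55 = 9, so the two pitches are 9 semitones apart.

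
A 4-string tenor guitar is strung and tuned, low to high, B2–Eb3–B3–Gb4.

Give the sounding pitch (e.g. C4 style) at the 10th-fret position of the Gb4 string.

E5

Gb4 is MIDI 66. Adding 10 gives 76, which is E5.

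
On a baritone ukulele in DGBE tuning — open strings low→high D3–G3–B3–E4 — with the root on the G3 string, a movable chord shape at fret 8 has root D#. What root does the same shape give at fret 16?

Moving from fret 8 to fret 16 shifts the root by 8 semitones.
D# up 8 semitones is B.

B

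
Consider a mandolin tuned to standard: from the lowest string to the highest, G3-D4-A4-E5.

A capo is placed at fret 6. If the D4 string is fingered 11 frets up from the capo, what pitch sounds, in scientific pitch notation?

The capo raises the open D4 by 6 semitones to G#4; fretting 11 more gives D4 + 6 + 11 = D4 + 17 semitones = G5.

G5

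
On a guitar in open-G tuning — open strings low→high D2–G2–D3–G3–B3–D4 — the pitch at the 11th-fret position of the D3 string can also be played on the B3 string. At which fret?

2

Fret 11 on D3 is MIDI 50 + 11 = 61 (C#4). On the B3 string (open MIDI 59), that pitch is 61 − 59 = fret 2.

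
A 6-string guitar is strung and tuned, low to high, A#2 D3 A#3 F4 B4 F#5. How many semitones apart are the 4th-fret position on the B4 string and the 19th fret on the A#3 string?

B4 at fret 4 → D#5 (MIDI 75); A#3 at fret 19 → F5 (MIDI 77).
75 − 77 = -2, so the two pitches are 2 semitones apart, with F5 the higher.

2 semitones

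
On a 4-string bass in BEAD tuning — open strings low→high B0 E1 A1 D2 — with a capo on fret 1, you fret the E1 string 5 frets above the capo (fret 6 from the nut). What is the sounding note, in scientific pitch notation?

A#1

The capo raises the open E1 by 1 semitone to F1; fretting 5 more gives E1 + 1 + 5 = E1 + 6 semitones = A#1.
(Also written Bb.)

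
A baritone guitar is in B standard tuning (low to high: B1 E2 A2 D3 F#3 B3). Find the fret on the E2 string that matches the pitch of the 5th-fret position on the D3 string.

Fret 5 on D3 is MIDI 50 + 5 = 55 (G3). On the E2 string (open MIDI 40), that pitch is 55 − 40 = fret 15.

15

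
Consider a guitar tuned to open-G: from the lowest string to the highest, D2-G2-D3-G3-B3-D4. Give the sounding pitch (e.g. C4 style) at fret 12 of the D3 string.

Each fret is one semitone, so D3 + 12 = D4.

D4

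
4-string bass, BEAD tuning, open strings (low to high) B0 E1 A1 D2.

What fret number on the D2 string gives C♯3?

C♯3 is 11 semitones above the open D2 (D–D#–E–F–…–B–C–C#), so it sits at fret 11.

11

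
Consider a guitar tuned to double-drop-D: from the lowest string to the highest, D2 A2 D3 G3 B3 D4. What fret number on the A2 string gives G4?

22

G4 is 22 semitones above the open A2 (A–A#–B–C–…–F–F#–G), so it sits at fret 22.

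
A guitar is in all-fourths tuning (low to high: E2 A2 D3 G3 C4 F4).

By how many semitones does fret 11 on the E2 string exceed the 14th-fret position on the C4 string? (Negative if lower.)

E2 at fret 11 → D#3 (MIDI 51); C4 at fret 14 → D5 (MIDI 74).
51 − 74 = -23, so the two pitches are 23 semitones apart.

-23 semitones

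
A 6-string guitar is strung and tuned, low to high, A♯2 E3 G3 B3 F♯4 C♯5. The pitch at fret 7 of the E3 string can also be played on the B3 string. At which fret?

0

Fret 7 on E3 is MIDI 52 + 7 = 59 (B3). On the B3 string (open MIDI 59), that pitch is 59 − 59 = fret 0.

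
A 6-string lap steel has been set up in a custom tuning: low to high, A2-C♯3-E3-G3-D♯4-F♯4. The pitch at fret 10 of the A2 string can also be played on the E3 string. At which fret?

3

A2 at fret 10 is A2 + 10 semitones = G3.
The open E3 string is 7 semitones above the open A2, so the same pitch on the E3 string lies at fret 10 − 7 = 3.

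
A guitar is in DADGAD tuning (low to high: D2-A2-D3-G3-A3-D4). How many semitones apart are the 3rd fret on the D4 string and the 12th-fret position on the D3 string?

D4 at fret 3 → F4 (MIDI 65); D3 at fret 12 → D4 (MIDI 62).
65 − 62 = 3, so the two pitches are 3 semitones apart, with F4 the higher.

3 semitones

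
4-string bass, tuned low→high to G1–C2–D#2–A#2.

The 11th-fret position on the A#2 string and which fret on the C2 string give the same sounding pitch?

A#2 at fret 11 is A#2 + 11 semitones = A3.
The open C2 string is 10 semitones below the open A#2, so the same pitch on the C2 string lies at fret 11 + 10 = 21.

21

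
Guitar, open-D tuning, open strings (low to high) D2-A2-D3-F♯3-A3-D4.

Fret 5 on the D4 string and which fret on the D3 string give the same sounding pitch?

D4 at fret 5 is D4 + 5 semitones = G4.
The open D3 string is 12 semitones below the open D4, so the same pitch on the D3 string lies at fret 5 + 12 = 17.

17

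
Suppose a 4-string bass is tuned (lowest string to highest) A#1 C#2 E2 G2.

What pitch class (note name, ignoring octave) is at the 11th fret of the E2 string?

E2 is MIDI 40. Adding 11 gives 51; 51 mod 12 = 3, i.e. D#.
(Equivalently spelled Eb.)

D#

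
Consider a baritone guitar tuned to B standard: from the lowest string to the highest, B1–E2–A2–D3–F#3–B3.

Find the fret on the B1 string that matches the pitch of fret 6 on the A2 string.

Fret 6 on A2 is MIDI 45 + 6 = 51 (D#3). On the B1 string (open MIDI 35), that pitch is 51 − 35 = fret 16.

16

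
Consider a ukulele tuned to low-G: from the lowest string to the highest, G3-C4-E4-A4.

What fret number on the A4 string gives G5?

G5 is 10 semitones above the open A4 (A–A#–B–C–…–F–F#–G), so it sits at fret 10.

10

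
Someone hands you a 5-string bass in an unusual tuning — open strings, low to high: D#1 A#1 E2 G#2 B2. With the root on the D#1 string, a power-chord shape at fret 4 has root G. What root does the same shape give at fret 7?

A#

Moving from fret 4 to fret 7 shifts the root by 3 semitones.
G up 3 semitones is A#.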